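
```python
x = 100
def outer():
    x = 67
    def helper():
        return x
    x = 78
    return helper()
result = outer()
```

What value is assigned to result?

Step 1: outer() sets x = 67, then later x = 78.
Step 2: helper() is called after x is reassigned to 78. Closures capture variables by reference, not by value.
Step 3: result = 78

The answer is 78.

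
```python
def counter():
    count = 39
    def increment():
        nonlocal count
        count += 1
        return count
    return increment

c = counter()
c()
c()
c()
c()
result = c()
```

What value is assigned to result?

Step 1: counter() creates closure with count = 39.
Step 2: Each c() call increments count via nonlocal. After 5 calls: 39 + 5 = 44.
Step 3: result = 44

The answer is 44.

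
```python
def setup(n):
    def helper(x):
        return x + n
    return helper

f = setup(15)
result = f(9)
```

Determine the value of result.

Step 1: setup(15) creates a closure that captures n = 15.
Step 2: f(9) calls the closure with x = 9, returning 9 + 15 = 24.
Step 3: result = 24

The answer is 24.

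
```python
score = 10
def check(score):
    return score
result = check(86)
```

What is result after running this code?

Step 1: Global score = 10.
Step 2: check(86) takes parameter score = 86, which shadows the global.
Step 3: result = 86

The answer is 86.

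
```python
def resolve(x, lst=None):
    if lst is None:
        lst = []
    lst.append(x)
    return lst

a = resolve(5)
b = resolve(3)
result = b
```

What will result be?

Step 1: None default with guard creates a NEW list each call.
Step 2: a = [5] (fresh list). b = [3] (another fresh list).
Step 3: result = [3] (this is the fix for mutable default)

The answer is [3].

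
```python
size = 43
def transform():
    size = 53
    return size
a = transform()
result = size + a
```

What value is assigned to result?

Step 1: Global size = 43. transform() returns local size = 53.
Step 2: a = 53. Global size still = 43.
Step 3: result = 43 + 53 = 96

The answer is 96.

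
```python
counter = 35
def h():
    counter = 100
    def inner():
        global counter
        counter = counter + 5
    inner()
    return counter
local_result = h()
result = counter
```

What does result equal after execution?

Step 1: Global counter = 35. h() creates local counter = 100.
Step 2: inner() declares global counter and adds 5: global counter = 35 + 5 = 40.
Step 3: h() returns its local counter = 100 (unaffected by inner).
Step 4: result = global counter = 40

The answer is 40.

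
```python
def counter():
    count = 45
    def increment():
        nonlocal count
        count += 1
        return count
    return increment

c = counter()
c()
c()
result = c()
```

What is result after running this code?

Step 1: counter() creates closure with count = 45.
Step 2: Each c() call increments count via nonlocal. After 3 calls: 45 + 3 = 48.
Step 3: result = 48

The answer is 48.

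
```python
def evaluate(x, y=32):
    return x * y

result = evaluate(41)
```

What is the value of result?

Step 1: evaluate(41) uses default y = 32.
Step 2: Returns 41 * 32 = 1312.
Step 3: result = 1312

The answer is 1312.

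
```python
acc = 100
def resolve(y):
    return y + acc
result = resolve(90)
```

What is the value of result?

Step 1: acc = 100 is defined globally.
Step 2: resolve(90) uses parameter y = 90 and looks up acc from global scope = 100.
Step 3: result = 90 + 100 = 190

The answer is 190.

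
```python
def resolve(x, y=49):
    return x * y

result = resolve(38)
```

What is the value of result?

Step 1: resolve(38) uses default y = 49.
Step 2: Returns 38 * 49 = 1862.
Step 3: result = 1862

The answer is 1862.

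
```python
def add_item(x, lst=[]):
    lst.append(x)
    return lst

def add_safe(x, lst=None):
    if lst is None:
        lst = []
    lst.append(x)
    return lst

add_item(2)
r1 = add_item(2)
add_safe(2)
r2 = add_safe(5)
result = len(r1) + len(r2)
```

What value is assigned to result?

Step 1: add_item shares mutable default: after 2 calls, lst = [2, 2], len = 2.
Step 2: add_safe creates fresh list each time: r2 = [5], len = 1.
Step 3: result = 2 + 1 = 3

The answer is 3.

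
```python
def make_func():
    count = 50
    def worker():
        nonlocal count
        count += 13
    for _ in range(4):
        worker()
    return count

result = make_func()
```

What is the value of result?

Step 1: count = 50.
Step 2: worker() is called 4 times in a loop, each adding 13 via nonlocal.
Step 3: count = 50 + 13 * 4 = 102

The answer is 102.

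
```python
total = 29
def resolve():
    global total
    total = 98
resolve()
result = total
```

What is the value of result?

Step 1: total = 29 globally.
Step 2: resolve() declares global total and sets it to 98.
Step 3: After resolve(), global total = 98. result = 98

The answer is 98.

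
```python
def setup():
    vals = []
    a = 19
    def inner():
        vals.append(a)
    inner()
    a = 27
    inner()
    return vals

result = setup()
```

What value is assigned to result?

Step 1: a = 19. inner() appends current a to vals.
Step 2: First inner(): appends 19. Then a = 27.
Step 3: Second inner(): appends 27 (closure sees updated a). result = [19, 27]

The answer is [19, 27].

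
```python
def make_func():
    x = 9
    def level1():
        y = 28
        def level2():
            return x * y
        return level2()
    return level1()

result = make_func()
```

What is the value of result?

Step 1: x = 9 in make_func. y = 28 in level1.
Step 2: level2() reads x = 9 and y = 28 from enclosing scopes.
Step 3: result = 9 * 28 = 252

The answer is 252.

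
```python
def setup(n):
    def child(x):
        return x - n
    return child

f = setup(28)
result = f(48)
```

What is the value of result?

Step 1: setup(28) creates a closure capturing n = 28.
Step 2: f(48) computes 48 - 28 = 20.
Step 3: result = 20

The answer is 20.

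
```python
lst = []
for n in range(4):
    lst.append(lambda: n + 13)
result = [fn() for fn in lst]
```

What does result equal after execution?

Step 1: All lambdas capture n by reference. After the loop, n = 3.
Step 2: Each call returns 3 + 13 = 16.
Step 3: result = [16, 16, 16, 16]

The answer is [16, 16, 16, 16].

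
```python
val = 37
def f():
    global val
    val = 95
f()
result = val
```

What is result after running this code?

Step 1: val = 37 globally.
Step 2: f() declares global val and sets it to 95.
Step 3: After f(), global val = 95. result = 95

The answer is 95.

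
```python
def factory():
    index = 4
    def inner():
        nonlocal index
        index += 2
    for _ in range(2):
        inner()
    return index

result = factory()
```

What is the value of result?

Step 1: index = 4.
Step 2: inner() is called 2 times in a loop, each adding 2 via nonlocal.
Step 3: index = 4 + 2 * 2 = 8

The answer is 8.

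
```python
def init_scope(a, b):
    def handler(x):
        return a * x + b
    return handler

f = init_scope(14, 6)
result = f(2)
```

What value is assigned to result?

Step 1: init_scope(14, 6) captures a = 14, b = 6.
Step 2: f(2) computes 14 * 2 + 6 = 34.
Step 3: result = 34

The answer is 34.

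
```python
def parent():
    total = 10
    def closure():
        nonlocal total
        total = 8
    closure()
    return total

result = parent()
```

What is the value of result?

Step 1: parent() sets total = 10.
Step 2: closure() uses nonlocal to reassign total = 8.
Step 3: result = 8

The answer is 8.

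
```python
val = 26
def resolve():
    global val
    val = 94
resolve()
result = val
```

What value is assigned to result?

Step 1: val = 26 globally.
Step 2: resolve() declares global val and sets it to 94.
Step 3: After resolve(), global val = 94. result = 94

The answer is 94.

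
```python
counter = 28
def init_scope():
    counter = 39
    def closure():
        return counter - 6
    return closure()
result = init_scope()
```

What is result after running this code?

Step 1: init_scope() shadows global counter with counter = 39.
Step 2: closure() finds counter = 39 in enclosing scope, computes 39 - 6 = 33.
Step 3: result = 33

The answer is 33.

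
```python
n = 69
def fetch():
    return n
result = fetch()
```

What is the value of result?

Step 1: n = 69 is defined in the global scope.
Step 2: fetch() looks up n. No local n exists, so Python checks the global scope via LEGB rule and finds n = 69.
Step 3: result = 69

The answer is 69.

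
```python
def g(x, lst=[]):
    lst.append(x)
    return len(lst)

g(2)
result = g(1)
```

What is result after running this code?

Step 1: Mutable default list persists between calls.
Step 2: First call: lst = [2], len = 1. Second call: lst = [2, 1], len = 2.
Step 3: result = 2

The answer is 2.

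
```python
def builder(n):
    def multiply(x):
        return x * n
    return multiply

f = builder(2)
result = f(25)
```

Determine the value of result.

Step 1: builder(2) returns multiply closure with n = 2.
Step 2: f(25) computes 25 * 2 = 50.
Step 3: result = 50

The answer is 50.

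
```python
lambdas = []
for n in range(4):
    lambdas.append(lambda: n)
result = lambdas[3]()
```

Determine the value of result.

Step 1: The loop creates 4 lambdas, all referencing the same variable n.
Step 2: After the loop, n = 3 (final value).
Step 3: lambdas[3]() looks up n at call time and finds 3. This is the late binding gotcha. result = 3

The answer is 3.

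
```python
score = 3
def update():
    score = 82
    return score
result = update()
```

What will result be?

Step 1: Global score = 3.
Step 2: update() creates local score = 82, shadowing the global.
Step 3: Returns local score = 82. result = 82

The answer is 82.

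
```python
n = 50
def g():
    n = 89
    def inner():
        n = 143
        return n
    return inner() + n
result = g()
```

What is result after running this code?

Step 1: g() has local n = 89. inner() has local n = 143.
Step 2: inner() returns its local n = 143.
Step 3: g() returns 143 + its own n (89) = 232

The answer is 232.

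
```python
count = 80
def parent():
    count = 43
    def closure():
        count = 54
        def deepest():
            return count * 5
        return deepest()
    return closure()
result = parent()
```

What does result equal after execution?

Step 1: deepest() looks up count through LEGB: not local, finds count = 54 in enclosing closure().
Step 2: Returns 54 * 5 = 270.
Step 3: result = 270

The answer is 270.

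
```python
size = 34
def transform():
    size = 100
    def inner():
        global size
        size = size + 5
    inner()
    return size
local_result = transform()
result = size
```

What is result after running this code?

Step 1: Global size = 34. transform() creates local size = 100.
Step 2: inner() declares global size and adds 5: global size = 34 + 5 = 39.
Step 3: transform() returns its local size = 100 (unaffected by inner).
Step 4: result = global size = 39

The answer is 39.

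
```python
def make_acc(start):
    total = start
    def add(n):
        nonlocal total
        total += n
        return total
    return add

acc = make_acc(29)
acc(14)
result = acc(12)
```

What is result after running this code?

Step 1: make_acc(29) creates closure with total = 29.
Step 2: First acc(14): total = 29 + 14 = 43.
Step 3: Second acc(12): total = 43 + 12 = 55. result = 55

The answer is 55.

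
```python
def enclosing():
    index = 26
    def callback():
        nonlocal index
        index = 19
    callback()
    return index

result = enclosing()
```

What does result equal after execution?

Step 1: enclosing() sets index = 26.
Step 2: callback() uses nonlocal to reassign index = 19.
Step 3: result = 19

The answer is 19.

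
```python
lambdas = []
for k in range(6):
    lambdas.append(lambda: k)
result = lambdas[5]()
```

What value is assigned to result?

Step 1: The loop creates 6 lambdas, all referencing the same variable k.
Step 2: After the loop, k = 5 (final value).
Step 3: lambdas[5]() looks up k at call time and finds 5. This is the late binding gotcha. result = 5

The answer is 5.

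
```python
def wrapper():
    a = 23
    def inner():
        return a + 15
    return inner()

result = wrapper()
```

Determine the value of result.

Step 1: wrapper() defines a = 23.
Step 2: inner() reads a = 23 from enclosing scope, returns 23 + 15 = 38.
Step 3: result = 38

The answer is 38.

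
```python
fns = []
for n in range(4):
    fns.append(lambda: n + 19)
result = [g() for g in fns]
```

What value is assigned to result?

Step 1: All lambdas capture n by reference. After the loop, n = 3.
Step 2: Each call returns 3 + 19 = 22.
Step 3: result = [22, 22, 22, 22]

The answer is [22, 22, 22, 22].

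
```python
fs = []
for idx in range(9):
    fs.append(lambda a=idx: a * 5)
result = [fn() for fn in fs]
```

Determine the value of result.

Step 1: Default arg a=idx captures idx at each iteration.
Step 2: fs[k] has a defaulting to k, returns k * 5.
Step 3: result = [0, 5, 10, 15, 20, 25, 30, 35, 40]

The answer is [0, 5, 10, 15, 20, 25, 30, 35, 40].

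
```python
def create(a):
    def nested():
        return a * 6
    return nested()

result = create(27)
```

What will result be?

Step 1: create(27) binds parameter a = 27.
Step 2: nested() accesses a = 27 from enclosing scope.
Step 3: result = 27 * 6 = 162

The answer is 162.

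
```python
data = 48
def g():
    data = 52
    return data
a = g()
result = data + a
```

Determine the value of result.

Step 1: Global data = 48. g() returns local data = 52.
Step 2: a = 52. Global data still = 48.
Step 3: result = 48 + 52 = 100

The answer is 100.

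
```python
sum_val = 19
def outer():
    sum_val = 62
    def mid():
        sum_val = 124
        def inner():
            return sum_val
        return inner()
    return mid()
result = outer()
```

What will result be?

Step 1: Three levels of shadowing: global 19, outer 62, mid 124.
Step 2: inner() finds sum_val = 124 in enclosing mid() scope.
Step 3: result = 124

The answer is 124.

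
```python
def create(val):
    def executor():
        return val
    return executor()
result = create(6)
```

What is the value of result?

Step 1: create(6) binds parameter val = 6.
Step 2: executor() looks up val in enclosing scope and finds the parameter val = 6.
Step 3: result = 6

The answer is 6.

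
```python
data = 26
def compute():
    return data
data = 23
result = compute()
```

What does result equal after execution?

Step 1: data is first set to 26, then reassigned to 23.
Step 2: compute() is called after the reassignment, so it looks up the current global data = 23.
Step 3: result = 23

The answer is 23.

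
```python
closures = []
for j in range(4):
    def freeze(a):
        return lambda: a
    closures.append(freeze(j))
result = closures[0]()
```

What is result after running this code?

Step 1: freeze(j) creates a new scope capturing a = j at call time.
Step 2: closures[0] = freeze(0), so its lambda captures a = 0.
Step 3: result = 0 (closure factory fixes late binding)

The answer is 0.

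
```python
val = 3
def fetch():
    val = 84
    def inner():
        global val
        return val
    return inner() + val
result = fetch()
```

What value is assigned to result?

Step 1: Global val = 3. fetch() shadows with local val = 84.
Step 2: inner() uses global keyword, so inner() returns global val = 3.
Step 3: fetch() returns 3 + 84 = 87

The answer is 87.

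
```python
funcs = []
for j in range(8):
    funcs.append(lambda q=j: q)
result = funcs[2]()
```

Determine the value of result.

Step 1: Default argument q=j captures j's value at each iteration.
Step 2: funcs[2] captured q = 2 when j was 2.
Step 3: result = 2

The answer is 2.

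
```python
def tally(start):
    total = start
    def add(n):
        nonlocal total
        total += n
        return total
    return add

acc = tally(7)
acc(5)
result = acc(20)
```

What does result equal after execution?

Step 1: tally(7) creates closure with total = 7.
Step 2: First acc(5): total = 7 + 5 = 12.
Step 3: Second acc(20): total = 12 + 20 = 32. result = 32

The answer is 32.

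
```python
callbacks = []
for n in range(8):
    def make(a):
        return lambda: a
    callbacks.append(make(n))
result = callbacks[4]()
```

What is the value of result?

Step 1: make(n) creates a new scope capturing a = n at call time.
Step 2: callbacks[4] = make(4), so its lambda captures a = 4.
Step 3: result = 4 (closure factory fixes late binding)

The answer is 4.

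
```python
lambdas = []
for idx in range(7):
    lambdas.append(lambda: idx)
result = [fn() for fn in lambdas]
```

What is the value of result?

Step 1: All 7 lambdas share the same variable idx.
Step 2: After the loop, idx = 6.
Step 3: Each call returns 6. result = [6, 6, 6, 6, 6, 6, 6]

The answer is [6, 6, 6, 6, 6, 6, 6].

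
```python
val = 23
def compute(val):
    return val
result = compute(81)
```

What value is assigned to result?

Step 1: Global val = 23.
Step 2: compute(81) takes parameter val = 81, which shadows the global.
Step 3: result = 81

The answer is 81.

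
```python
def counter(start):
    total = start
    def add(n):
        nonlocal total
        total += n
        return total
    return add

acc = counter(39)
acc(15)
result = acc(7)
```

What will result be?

Step 1: counter(39) creates closure with total = 39.
Step 2: First acc(15): total = 39 + 15 = 54.
Step 3: Second acc(7): total = 54 + 7 = 61. result = 61

The answer is 61.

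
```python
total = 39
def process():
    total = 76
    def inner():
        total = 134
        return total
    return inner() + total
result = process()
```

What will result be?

Step 1: process() has local total = 76. inner() has local total = 134.
Step 2: inner() returns its local total = 134.
Step 3: process() returns 134 + its own total (76) = 210

The answer is 210.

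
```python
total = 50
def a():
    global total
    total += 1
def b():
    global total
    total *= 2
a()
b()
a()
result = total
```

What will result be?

Step 1: total = 50.
Step 2: a(): total = 50 + 1 = 51.
Step 3: b(): total = 51 * 2 = 102.
Step 4: a(): total = 102 + 1 = 103

The answer is 103.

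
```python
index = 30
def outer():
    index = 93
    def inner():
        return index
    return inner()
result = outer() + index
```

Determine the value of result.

Step 1: Global index = 30. outer() shadows with index = 93.
Step 2: inner() returns enclosing index = 93. outer() = 93.
Step 3: result = 93 + global index (30) = 123

The answer is 123.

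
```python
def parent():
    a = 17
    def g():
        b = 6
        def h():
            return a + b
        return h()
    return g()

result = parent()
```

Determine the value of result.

Step 1: parent() defines a = 17. g() defines b = 6.
Step 2: h() accesses both from enclosing scopes: a = 17, b = 6.
Step 3: result = 17 + 6 = 23

The answer is 23.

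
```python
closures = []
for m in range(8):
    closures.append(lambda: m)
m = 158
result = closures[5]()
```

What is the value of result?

Step 1: Lambdas capture the variable m by reference, not by value.
Step 2: After the loop, m is reassigned to 158.
Step 3: closures[5]() looks up the current m = 158. result = 158

The answer is 158.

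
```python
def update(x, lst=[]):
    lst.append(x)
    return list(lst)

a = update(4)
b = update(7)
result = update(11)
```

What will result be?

Step 1: Default list is shared. list() creates copies for return values.
Step 2: Internal list grows: [4] -> [4, 7] -> [4, 7, 11].
Step 3: result = [4, 7, 11]

The answer is [4, 7, 11].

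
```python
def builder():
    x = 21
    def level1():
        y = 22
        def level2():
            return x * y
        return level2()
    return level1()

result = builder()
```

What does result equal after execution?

Step 1: x = 21 in builder. y = 22 in level1.
Step 2: level2() reads x = 21 and y = 22 from enclosing scopes.
Step 3: result = 21 * 22 = 462

The answer is 462.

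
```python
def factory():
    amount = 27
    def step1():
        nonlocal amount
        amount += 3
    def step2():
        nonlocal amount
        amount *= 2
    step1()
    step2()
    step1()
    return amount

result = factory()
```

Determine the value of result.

Step 1: amount = 27.
Step 2: step1(): amount = 27 + 3 = 30.
Step 3: step2(): amount = 30 * 2 = 60.
Step 4: step1(): amount = 60 + 3 = 63. result = 63

The answer is 63.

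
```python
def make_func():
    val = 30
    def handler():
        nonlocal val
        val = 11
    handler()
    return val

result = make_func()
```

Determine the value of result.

Step 1: make_func() sets val = 30.
Step 2: handler() uses nonlocal to reassign val = 11.
Step 3: result = 11

The answer is 11.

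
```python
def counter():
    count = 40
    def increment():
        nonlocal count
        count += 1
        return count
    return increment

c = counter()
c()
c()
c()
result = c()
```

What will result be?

Step 1: counter() creates closure with count = 40.
Step 2: Each c() call increments count via nonlocal. After 4 calls: 40 + 4 = 44.
Step 3: result = 44

The answer is 44.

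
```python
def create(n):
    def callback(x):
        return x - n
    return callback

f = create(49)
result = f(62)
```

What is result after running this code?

Step 1: create(49) creates a closure capturing n = 49.
Step 2: f(62) computes 62 - 49 = 13.
Step 3: result = 13

The answer is 13.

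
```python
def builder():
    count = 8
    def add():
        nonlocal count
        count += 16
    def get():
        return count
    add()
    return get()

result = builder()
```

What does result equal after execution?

Step 1: count = 8. add() modifies it via nonlocal, get() reads it.
Step 2: add() makes count = 8 + 16 = 24.
Step 3: get() returns 24. result = 24

The answer is 24.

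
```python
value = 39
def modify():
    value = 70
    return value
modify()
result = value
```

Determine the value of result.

Step 1: Global value = 39.
Step 2: modify() creates local value = 70 (shadow, not modification).
Step 3: After modify() returns, global value is unchanged. result = 39

The answer is 39.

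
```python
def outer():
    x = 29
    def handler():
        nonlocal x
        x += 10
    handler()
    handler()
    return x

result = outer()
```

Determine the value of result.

Step 1: x starts at 29.
Step 2: handler() is called 2 times, each adding 10.
Step 3: x = 29 + 10 * 2 = 49

The answer is 49.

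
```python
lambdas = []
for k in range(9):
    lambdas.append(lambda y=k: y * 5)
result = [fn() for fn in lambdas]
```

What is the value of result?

Step 1: Default arg y=k captures k at each iteration.
Step 2: lambdas[k] has y defaulting to k, returns k * 5.
Step 3: result = [0, 5, 10, 15, 20, 25, 30, 35, 40]

The answer is [0, 5, 10, 15, 20, 25, 30, 35, 40].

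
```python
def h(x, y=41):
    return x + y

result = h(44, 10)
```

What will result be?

Step 1: h(44, 10) overrides default y with 10.
Step 2: Returns 44 + 10 = 54.
Step 3: result = 54

The answer is 54.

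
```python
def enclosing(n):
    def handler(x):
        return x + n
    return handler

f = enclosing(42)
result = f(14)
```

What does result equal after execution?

Step 1: enclosing(42) creates a closure that captures n = 42.
Step 2: f(14) calls the closure with x = 14, returning 14 + 42 = 56.
Step 3: result = 56

The answer is 56.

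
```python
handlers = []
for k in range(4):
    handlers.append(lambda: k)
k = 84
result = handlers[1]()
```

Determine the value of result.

Step 1: Lambdas capture the variable k by reference, not by value.
Step 2: After the loop, k is reassigned to 84.
Step 3: handlers[1]() looks up the current k = 84. result = 84

The answer is 84.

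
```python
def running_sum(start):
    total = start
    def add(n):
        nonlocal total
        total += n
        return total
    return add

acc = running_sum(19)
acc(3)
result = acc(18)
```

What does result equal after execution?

Step 1: running_sum(19) creates closure with total = 19.
Step 2: First acc(3): total = 19 + 3 = 22.
Step 3: Second acc(18): total = 22 + 18 = 40. result = 40

The answer is 40.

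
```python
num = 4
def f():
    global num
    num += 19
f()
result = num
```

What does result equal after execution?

Step 1: num = 4 globally.
Step 2: f() modifies global num: num += 19 = 23.
Step 3: result = 23

The answer is 23.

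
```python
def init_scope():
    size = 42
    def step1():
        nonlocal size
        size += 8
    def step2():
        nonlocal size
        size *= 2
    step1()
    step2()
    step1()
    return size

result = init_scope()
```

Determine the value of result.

Step 1: size = 42.
Step 2: step1(): size = 42 + 8 = 50.
Step 3: step2(): size = 50 * 2 = 100.
Step 4: step1(): size = 100 + 8 = 108. result = 108

The answer is 108.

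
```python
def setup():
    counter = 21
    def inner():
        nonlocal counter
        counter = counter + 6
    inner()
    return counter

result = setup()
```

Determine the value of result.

Step 1: setup() sets counter = 21.
Step 2: inner() uses nonlocal to modify counter in setup's scope: counter = 21 + 6 = 27.
Step 3: setup() returns the modified counter = 27

The answer is 27.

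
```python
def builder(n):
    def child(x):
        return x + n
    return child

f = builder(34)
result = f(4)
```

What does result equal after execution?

Step 1: builder(34) creates a closure that captures n = 34.
Step 2: f(4) calls the closure with x = 4, returning 4 + 34 = 38.
Step 3: result = 38

The answer is 38.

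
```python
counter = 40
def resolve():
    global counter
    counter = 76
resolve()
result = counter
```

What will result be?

Step 1: counter = 40 globally.
Step 2: resolve() declares global counter and sets it to 76.
Step 3: After resolve(), global counter = 76. result = 76

The answer is 76.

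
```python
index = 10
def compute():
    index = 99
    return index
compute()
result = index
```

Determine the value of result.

Step 1: Global index = 10.
Step 2: compute() creates local index = 99 (shadow, not modification).
Step 3: After compute() returns, global index is unchanged. result = 10

The answer is 10.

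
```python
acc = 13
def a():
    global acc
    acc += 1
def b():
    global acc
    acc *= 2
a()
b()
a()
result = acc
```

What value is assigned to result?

Step 1: acc = 13.
Step 2: a(): acc = 13 + 1 = 14.
Step 3: b(): acc = 14 * 2 = 28.
Step 4: a(): acc = 28 + 1 = 29

The answer is 29.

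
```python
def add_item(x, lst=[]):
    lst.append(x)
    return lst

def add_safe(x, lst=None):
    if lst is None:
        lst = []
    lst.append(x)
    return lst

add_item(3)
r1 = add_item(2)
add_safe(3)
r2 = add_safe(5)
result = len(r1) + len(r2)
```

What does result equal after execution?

Step 1: add_item shares mutable default: after 2 calls, lst = [3, 2], len = 2.
Step 2: add_safe creates fresh list each time: r2 = [5], len = 1.
Step 3: result = 2 + 1 = 3

The answer is 3.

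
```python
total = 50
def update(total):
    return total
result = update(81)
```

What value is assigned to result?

Step 1: Global total = 50.
Step 2: update(81) takes parameter total = 81, which shadows the global.
Step 3: result = 81

The answer is 81.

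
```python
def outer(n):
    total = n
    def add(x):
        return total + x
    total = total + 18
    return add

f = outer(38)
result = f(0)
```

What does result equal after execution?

Step 1: outer(38) sets total = 38, then total = 38 + 18 = 56.
Step 2: Closures capture by reference, so add sees total = 56.
Step 3: f(0) returns 56 + 0 = 56

The answer is 56.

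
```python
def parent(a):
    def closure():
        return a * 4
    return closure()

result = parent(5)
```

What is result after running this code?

Step 1: parent(5) binds parameter a = 5.
Step 2: closure() accesses a = 5 from enclosing scope.
Step 3: result = 5 * 4 = 20

The answer is 20.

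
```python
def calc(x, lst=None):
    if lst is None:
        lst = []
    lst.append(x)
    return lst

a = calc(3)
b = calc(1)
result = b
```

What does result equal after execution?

Step 1: None default with guard creates a NEW list each call.
Step 2: a = [3] (fresh list). b = [1] (another fresh list).
Step 3: result = [1] (this is the fix for mutable default)

The answer is [1].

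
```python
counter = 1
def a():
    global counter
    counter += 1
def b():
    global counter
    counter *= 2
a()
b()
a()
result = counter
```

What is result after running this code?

Step 1: counter = 1.
Step 2: a(): counter = 1 + 1 = 2.
Step 3: b(): counter = 2 * 2 = 4.
Step 4: a(): counter = 4 + 1 = 5

The answer is 5.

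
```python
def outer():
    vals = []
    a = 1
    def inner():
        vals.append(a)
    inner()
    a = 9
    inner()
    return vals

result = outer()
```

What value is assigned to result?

Step 1: a = 1. inner() appends current a to vals.
Step 2: First inner(): appends 1. Then a = 9.
Step 3: Second inner(): appends 9 (closure sees updated a). result = [1, 9]

The answer is [1, 9].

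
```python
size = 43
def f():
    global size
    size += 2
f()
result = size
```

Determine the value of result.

Step 1: size = 43 globally.
Step 2: f() modifies global size: size += 2 = 45.
Step 3: result = 45

The answer is 45.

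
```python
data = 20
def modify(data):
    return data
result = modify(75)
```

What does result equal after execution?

Step 1: Global data = 20.
Step 2: modify(75) takes parameter data = 75, which shadows the global.
Step 3: result = 75

The answer is 75.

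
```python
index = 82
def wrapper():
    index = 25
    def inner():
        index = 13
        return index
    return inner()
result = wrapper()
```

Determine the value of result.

Step 1: Three scopes define index: global (82), wrapper (25), inner (13).
Step 2: inner() has its own local index = 13, which shadows both enclosing and global.
Step 3: result = 13 (local wins in LEGB)

The answer is 13.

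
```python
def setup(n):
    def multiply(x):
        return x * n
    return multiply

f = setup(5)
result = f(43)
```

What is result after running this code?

Step 1: setup(5) returns multiply closure with n = 5.
Step 2: f(43) computes 43 * 5 = 215.
Step 3: result = 215

The answer is 215.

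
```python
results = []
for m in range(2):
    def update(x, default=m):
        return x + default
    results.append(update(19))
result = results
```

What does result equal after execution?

Step 1: Default argument default=m is evaluated at function definition time.
Step 2: Each iteration creates update with default = current m value.
Step 3: update(19) returns 19 + default. results = [19, 20]

The answer is [19, 20].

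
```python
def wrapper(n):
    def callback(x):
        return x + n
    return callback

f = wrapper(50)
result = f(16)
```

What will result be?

Step 1: wrapper(50) creates a closure that captures n = 50.
Step 2: f(16) calls the closure with x = 16, returning 16 + 50 = 66.
Step 3: result = 66

The answer is 66.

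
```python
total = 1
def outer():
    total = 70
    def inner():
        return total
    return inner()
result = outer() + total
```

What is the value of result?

Step 1: Global total = 1. outer() shadows with total = 70.
Step 2: inner() returns enclosing total = 70. outer() = 70.
Step 3: result = 70 + global total (1) = 71

The answer is 71.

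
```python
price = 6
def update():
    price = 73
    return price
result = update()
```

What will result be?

Step 1: Global price = 6.
Step 2: update() creates local price = 73, shadowing the global.
Step 3: Returns local price = 73. result = 73

The answer is 73.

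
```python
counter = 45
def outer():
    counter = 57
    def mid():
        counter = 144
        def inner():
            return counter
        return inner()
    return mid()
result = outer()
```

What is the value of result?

Step 1: Three levels of shadowing: global 45, outer 57, mid 144.
Step 2: inner() finds counter = 144 in enclosing mid() scope.
Step 3: result = 144

The answer is 144.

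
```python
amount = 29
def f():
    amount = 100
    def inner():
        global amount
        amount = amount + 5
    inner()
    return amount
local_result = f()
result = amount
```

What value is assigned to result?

Step 1: Global amount = 29. f() creates local amount = 100.
Step 2: inner() declares global amount and adds 5: global amount = 29 + 5 = 34.
Step 3: f() returns its local amount = 100 (unaffected by inner).
Step 4: result = global amount = 34

The answer is 34.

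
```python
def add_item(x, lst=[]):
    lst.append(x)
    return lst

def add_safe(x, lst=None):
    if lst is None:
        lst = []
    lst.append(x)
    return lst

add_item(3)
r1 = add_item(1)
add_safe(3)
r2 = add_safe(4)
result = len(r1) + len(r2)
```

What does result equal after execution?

Step 1: add_item shares mutable default: after 2 calls, lst = [3, 1], len = 2.
Step 2: add_safe creates fresh list each time: r2 = [4], len = 1.
Step 3: result = 2 + 1 = 3

The answer is 3.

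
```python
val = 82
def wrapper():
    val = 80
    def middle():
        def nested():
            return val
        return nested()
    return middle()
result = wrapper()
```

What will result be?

Step 1: wrapper() defines val = 80. middle() and nested() have no local val.
Step 2: nested() checks local (none), enclosing middle() (none), enclosing wrapper() and finds val = 80.
Step 3: result = 80

The answer is 80.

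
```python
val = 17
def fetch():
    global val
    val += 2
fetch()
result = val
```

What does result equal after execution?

Step 1: val = 17 globally.
Step 2: fetch() modifies global val: val += 2 = 19.
Step 3: result = 19

The answer is 19.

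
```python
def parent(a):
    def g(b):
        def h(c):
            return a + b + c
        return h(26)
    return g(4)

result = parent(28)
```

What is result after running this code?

Step 1: a = 28, b = 4, c = 26 across three nested scopes.
Step 2: h() accesses all three via LEGB rule.
Step 3: result = 28 + 4 + 26 = 58

The answer is 58.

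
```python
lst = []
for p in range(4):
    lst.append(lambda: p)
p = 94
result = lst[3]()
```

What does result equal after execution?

Step 1: Lambdas capture the variable p by reference, not by value.
Step 2: After the loop, p is reassigned to 94.
Step 3: lst[3]() looks up the current p = 94. result = 94

The answer is 94.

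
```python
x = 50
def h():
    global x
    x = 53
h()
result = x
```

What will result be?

Step 1: x = 50 globally.
Step 2: h() declares global x and sets it to 53.
Step 3: After h(), global x = 53. result = 53

The answer is 53.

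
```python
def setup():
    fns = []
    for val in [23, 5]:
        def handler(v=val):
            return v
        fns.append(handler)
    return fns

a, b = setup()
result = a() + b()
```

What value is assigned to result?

Step 1: Default argument v=val captures val at each iteration.
Step 2: a() returns 23 (captured at first iteration), b() returns 5 (captured at second).
Step 3: result = 23 + 5 = 28

The answer is 28.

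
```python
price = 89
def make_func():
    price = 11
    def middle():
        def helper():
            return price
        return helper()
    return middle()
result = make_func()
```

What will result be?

Step 1: make_func() defines price = 11. middle() and helper() have no local price.
Step 2: helper() checks local (none), enclosing middle() (none), enclosing make_func() and finds price = 11.
Step 3: result = 11

The answer is 11.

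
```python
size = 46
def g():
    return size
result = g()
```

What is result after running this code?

Step 1: size = 46 is defined in the global scope.
Step 2: g() looks up size. No local size exists, so Python checks the global scope via LEGB rule and finds size = 46.
Step 3: result = 46

The answer is 46.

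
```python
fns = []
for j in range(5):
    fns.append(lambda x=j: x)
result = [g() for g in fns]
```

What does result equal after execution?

Step 1: Default arg x=j captures j at each iteration.
Step 2: Each lambda has its own default: 0, 1, ..., 4.
Step 3: result = [0, 1, 2, 3, 4]

The answer is [0, 1, 2, 3, 4].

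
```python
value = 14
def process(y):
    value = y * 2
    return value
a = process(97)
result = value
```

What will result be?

Step 1: Global value = 14.
Step 2: process(97) creates local value = 97 * 2 = 194.
Step 3: Global value unchanged because no global keyword. result = 14

The answer is 14.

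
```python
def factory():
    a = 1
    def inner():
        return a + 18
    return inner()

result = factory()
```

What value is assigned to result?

Step 1: factory() defines a = 1.
Step 2: inner() reads a = 1 from enclosing scope, returns 1 + 18 = 19.
Step 3: result = 19

The answer is 19.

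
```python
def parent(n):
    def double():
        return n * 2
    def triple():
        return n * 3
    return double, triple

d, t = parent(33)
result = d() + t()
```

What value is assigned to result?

Step 1: Both closures capture the same n = 33.
Step 2: d() = 33 * 2 = 66, t() = 33 * 3 = 99.
Step 3: result = 66 + 99 = 165

The answer is 165.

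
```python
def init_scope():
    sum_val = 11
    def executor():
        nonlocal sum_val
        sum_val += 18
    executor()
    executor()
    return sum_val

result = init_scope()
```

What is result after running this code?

Step 1: sum_val starts at 11.
Step 2: executor() is called 2 times, each adding 18.
Step 3: sum_val = 11 + 18 * 2 = 47

The answer is 47.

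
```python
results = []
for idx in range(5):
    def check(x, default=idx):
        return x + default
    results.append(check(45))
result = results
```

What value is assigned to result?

Step 1: Default argument default=idx is evaluated at function definition time.
Step 2: Each iteration creates check with default = current idx value.
Step 3: check(45) returns 45 + default. results = [45, 46, 47, 48, 49]

The answer is [45, 46, 47, 48, 49].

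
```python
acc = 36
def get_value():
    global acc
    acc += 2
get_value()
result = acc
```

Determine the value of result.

Step 1: acc = 36 globally.
Step 2: get_value() modifies global acc: acc += 2 = 38.
Step 3: result = 38

The answer is 38.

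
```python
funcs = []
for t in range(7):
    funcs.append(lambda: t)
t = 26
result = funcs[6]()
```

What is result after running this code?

Step 1: Lambdas capture the variable t by reference, not by value.
Step 2: After the loop, t is reassigned to 26.
Step 3: funcs[6]() looks up the current t = 26. result = 26

The answer is 26.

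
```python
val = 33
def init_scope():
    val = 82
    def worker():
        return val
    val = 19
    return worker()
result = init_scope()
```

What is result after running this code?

Step 1: init_scope() sets val = 82, then later val = 19.
Step 2: worker() is called after val is reassigned to 19. Closures capture variables by reference, not by value.
Step 3: result = 19

The answer is 19.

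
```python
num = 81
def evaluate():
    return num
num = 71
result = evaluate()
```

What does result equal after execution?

Step 1: num is first set to 81, then reassigned to 71.
Step 2: evaluate() is called after the reassignment, so it looks up the current global num = 71.
Step 3: result = 71

The answer is 71.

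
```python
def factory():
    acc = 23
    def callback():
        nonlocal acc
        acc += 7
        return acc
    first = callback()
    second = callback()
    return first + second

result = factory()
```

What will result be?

Step 1: acc starts at 23.
Step 2: First call: acc = 23 + 7 = 30, returns 30.
Step 3: Second call: acc = 30 + 7 = 37, returns 37.
Step 4: result = 30 + 37 = 67

The answer is 67.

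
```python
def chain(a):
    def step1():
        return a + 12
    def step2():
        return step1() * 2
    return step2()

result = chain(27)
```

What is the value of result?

Step 1: chain(27) captures a = 27.
Step 2: step2() calls step1() which returns 27 + 12 = 39.
Step 3: step2() returns 39 * 2 = 78

The answer is 78.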